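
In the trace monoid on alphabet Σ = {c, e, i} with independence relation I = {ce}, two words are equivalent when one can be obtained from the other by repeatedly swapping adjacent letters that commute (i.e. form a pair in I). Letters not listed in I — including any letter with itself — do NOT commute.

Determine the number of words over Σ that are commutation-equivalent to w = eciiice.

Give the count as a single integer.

#0=e has no predecessor
#1=c has no predecessor
#2=i depends on [0:e, 1:c]
#3=i depends on [2:i]
#4=i depends on [3:i]
#5=c depends on [4:i]
#6=e depends on [4:i]
sources: [0:e, 1:c]
N(rest) = Σ N(rest − s) over sources s of rest; N(one piece) = 1:
  size 1 → [5]=1  [6]=1
  size 2 → [5,6]=2
  size 3 → [4,5,6]=2
  size 4 → [3,4,5,6]=2
  size 5 → [2,3,4,5,6]=2
  first=0(e) contributes 2
  first=1(c) contributes 2
|[w]| = 4

4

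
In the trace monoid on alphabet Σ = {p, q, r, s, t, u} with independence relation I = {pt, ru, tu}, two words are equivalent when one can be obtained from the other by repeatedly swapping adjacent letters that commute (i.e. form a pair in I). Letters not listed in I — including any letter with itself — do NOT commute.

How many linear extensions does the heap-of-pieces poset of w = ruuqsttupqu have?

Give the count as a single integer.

18

0(r) covers ∅
1(u) covers ∅
2(u) covers 1:u
3(q) covers 0:r, 2:u
4(s) covers 3:q
5(t) covers 4:s
6(t) covers 5:t
7(u) covers 4:s
8(p) covers 7:u
9(q) covers 6:t, 8:p
10(u) covers 9:q
floor of heap: 0:r, 1:u
completions by unplaced set U, small U first (add the entries for U minus each lowest piece of U):
  |U|=1: {10}:1
  |U|=2: {9,10}:1
  |U|=3: {6,9,10}:1  {8,9,10}:1
  |U|=4: {5,6,9,10}:1  {6,8,9,10}:2  {7,8,9,10}:1
  |U|=5: {5,6,8,9,10}:3  {6,7,8,9,10}:3
  |U|=6: {5,6,7,8,9,10}:6
  |U|=7: {4,5,6,7,8,9,10}:6
  |U|=8: {3,4,5,6,7,8,9,10}:6
  |U|=9: {0,3,4,5,6,7,8,9,10}:6  {2,3,4,5,6,7,8,9,10}:6
  start at 0(r): 6
  start at 1(u): 12
sum over floor = 18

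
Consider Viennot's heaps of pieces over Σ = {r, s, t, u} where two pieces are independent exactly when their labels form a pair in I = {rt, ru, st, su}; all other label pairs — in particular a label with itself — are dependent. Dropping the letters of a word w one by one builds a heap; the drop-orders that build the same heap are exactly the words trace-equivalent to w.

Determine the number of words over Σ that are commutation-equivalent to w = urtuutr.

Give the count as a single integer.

drop 0:u onto floor
drop 1:r onto floor
drop 2:t onto {0:u}
drop 3:u onto {2:t}
drop 4:u onto {3:u}
drop 5:t onto {4:u}
drop 6:r onto {1:r}
ground layer = {0:u, 1:r}
drop-orders for the pieces not yet dropped (sum over which currently-grounded one goes next):
  1 to go: {5} 1  {6} 1
  2 to go: {1,6} 1  {4,5} 1  {5,6} 2
  3 to go: {1,5,6} 3  {3,4,5} 1  {4,5,6} 3
  4 to go: {1,4,5,6} 6  {2,3,4,5} 1  {3,4,5,6} 4
  5 to go: {0,2,3,4,5} 1  {1,3,4,5,6} 10  {2,3,4,5,6} 5
  if 0:u drops first: 15 orders
  if 1:r drops first: 6 orders
heap linearizations: 21

21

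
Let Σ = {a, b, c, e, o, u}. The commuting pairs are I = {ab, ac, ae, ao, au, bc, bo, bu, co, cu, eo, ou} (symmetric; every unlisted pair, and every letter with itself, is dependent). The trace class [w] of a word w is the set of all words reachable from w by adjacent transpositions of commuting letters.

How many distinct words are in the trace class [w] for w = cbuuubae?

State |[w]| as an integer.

0(c) covers ∅
1(b) covers ∅
2(u) covers ∅
3(u) covers 2:u
4(u) covers 3:u
5(b) covers 1:b
6(a) covers ∅
7(e) covers 0:c, 4:u, 5:b
floor of heap: 0:c, 1:b, 2:u, 6:a
completions by unplaced set U, small U first (add the entries for U minus each lowest piece of U):
  |U|=1: {6}:1  {7}:1
  |U|=2: {0,7}:1  {4,7}:1  {5,7}:1  {6,7}:2
  |U|=3: {0,4,7}:2  {0,5,7}:2  {0,6,7}:3  {1,5,7}:1  {3,4,7}:1  {4,5,7}:2  {4,6,7}:3  {5,6,7}:3
  |U|=4: {0,1,5,7}:3  {0,3,4,7}:3  {0,4,5,7}:6  {0,4,6,7}:8  {0,5,6,7}:8  {1,4,5,7}:3  {1,5,6,7}:4  {2,3,4,7}:1  {3,4,5,7}:3  {3,4,6,7}:4  {4,5,6,7}:8
  |U|=5: {0,1,4,5,7}:12  {0,1,5,6,7}:15  {0,2,3,4,7}:4  {0,3,4,5,7}:12  {0,3,4,6,7}:15  {0,4,5,6,7}:30  {1,3,4,5,7}:6  {1,4,5,6,7}:15  {2,3,4,5,7}:4  {2,3,4,6,7}:5  {3,4,5,6,7}:15
  |U|=6: {0,1,3,4,5,7}:30  {0,1,4,5,6,7}:72  {0,2,3,4,5,7}:20  {0,2,3,4,6,7}:24  {0,3,4,5,6,7}:72  {1,2,3,4,5,7}:10  {1,3,4,5,6,7}:36  {2,3,4,5,6,7}:24
  start at 0(c): 70
  start at 1(b): 140
  start at 2(u): 210
  start at 6(a): 60
sum over floor = 480

480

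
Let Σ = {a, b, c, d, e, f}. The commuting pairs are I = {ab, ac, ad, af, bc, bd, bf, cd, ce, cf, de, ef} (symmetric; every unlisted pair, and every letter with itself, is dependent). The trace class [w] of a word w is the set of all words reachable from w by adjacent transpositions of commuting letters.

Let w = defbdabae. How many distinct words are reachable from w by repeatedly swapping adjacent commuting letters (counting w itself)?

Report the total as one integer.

504

0(d) covers ∅
1(e) covers ∅
2(f) covers 0:d
3(b) covers 1:e
4(d) covers 2:f
5(a) covers 1:e
6(b) covers 3:b
7(a) covers 5:a
8(e) covers 6:b, 7:a
floor of heap: 0:d, 1:e
completions by unplaced set U, small U first (add the entries for U minus each lowest piece of U):
  |U|=1: {4}:1  {8}:1
  |U|=2: {2,4}:1  {4,8}:2  {6,8}:1  {7,8}:1
  |U|=3: {0,2,4}:1  {2,4,8}:3  {3,6,8}:1  {4,6,8}:3  {4,7,8}:3  {5,7,8}:1  {6,7,8}:2
  |U|=4: {0,2,4,8}:4  {2,4,6,8}:6  {2,4,7,8}:6  {3,4,6,8}:4  {3,6,7,8}:3  {4,5,7,8}:4  {4,6,7,8}:8  {5,6,7,8}:3
  |U|=5: {0,2,4,6,8}:10  {0,2,4,7,8}:10  {2,3,4,6,8}:10  {2,4,5,7,8}:10  {2,4,6,7,8}:20  {3,4,6,7,8}:15  {3,5,6,7,8}:6  {4,5,6,7,8}:15
  |U|=6: {0,2,3,4,6,8}:20  {0,2,4,5,7,8}:20  {0,2,4,6,7,8}:40  {1,3,5,6,7,8}:6  {2,3,4,6,7,8}:45  {2,4,5,6,7,8}:45  {3,4,5,6,7,8}:36
  |U|=7: {0,2,3,4,6,7,8}:105  {0,2,4,5,6,7,8}:105  {1,3,4,5,6,7,8}:42  {2,3,4,5,6,7,8}:126
  start at 0(d): 168
  start at 1(e): 336
sum over floor = 504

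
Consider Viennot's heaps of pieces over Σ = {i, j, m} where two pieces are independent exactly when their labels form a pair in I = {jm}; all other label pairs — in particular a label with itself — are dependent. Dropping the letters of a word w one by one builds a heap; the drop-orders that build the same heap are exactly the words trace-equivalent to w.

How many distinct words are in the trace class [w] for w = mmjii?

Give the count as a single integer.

3

piece 0:m — minimal
piece 1:m rests on {0:m}
piece 2:j — minimal
piece 3:i rests on {1:m, 2:j}
piece 4:i rests on {3:i}
minimal pieces: {0:m, 2:j}
ways to finish when only these pieces remain (= sum over removing one remaining piece with nothing left below it):
  1 left: {4}→1
  2 left: {3,4}→1
  3 left: {1,3,4}→1  {2,3,4}→1
  placing 0:m first → 2 extensions
  placing 2:j first → 1 extensions
total linear extensions = 3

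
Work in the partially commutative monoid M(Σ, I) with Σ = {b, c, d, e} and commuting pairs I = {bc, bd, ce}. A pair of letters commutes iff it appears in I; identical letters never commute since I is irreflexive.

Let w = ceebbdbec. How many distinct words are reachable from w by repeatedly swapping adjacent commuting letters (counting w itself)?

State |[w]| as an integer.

58

drop 0:c onto floor
drop 1:e onto floor
drop 2:e onto {1:e}
drop 3:b onto {2:e}
drop 4:b onto {3:b}
drop 5:d onto {0:c, 2:e}
drop 6:b onto {4:b}
drop 7:e onto {5:d, 6:b}
drop 8:c onto {5:d}
ground layer = {0:c, 1:e}
drop-orders for the pieces not yet dropped (sum over which currently-grounded one goes next):
  1 to go: {7} 1  {8} 1
  2 to go: {6,7} 1  {7,8} 2
  3 to go: {4,6,7} 1  {5,7,8} 2  {6,7,8} 3
  4 to go: {0,5,7,8} 2  {3,4,6,7} 1  {4,6,7,8} 4  {5,6,7,8} 5
  5 to go: {0,5,6,7,8} 7  {3,4,6,7,8} 5  {4,5,6,7,8} 9
  6 to go: {0,4,5,6,7,8} 16  {3,4,5,6,7,8} 14
  7 to go: {0,3,4,5,6,7,8} 30  {2,3,4,5,6,7,8} 14
  if 0:c drops first: 14 orders
  if 1:e drops first: 44 orders
heap linearizations: 58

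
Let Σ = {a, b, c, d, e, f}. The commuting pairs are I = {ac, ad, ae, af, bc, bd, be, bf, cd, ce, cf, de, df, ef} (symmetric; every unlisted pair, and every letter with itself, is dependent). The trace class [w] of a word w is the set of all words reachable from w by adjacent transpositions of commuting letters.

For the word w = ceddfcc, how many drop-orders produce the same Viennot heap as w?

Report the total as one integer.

420

0(c) covers ∅
1(e) covers ∅
2(d) covers ∅
3(d) covers 2:d
4(f) covers ∅
5(c) covers 0:c
6(c) covers 5:c
floor of heap: 0:c, 1:e, 2:d, 4:f
completions by unplaced set U, small U first (add the entries for U minus each lowest piece of U):
  |U|=1: {1}:1  {3}:1  {4}:1  {6}:1
  |U|=2: {1,3}:2  {1,4}:2  {1,6}:2  {2,3}:1  {3,4}:2  {3,6}:2  {4,6}:2  {5,6}:1
  |U|=3: {0,5,6}:1  {1,2,3}:3  {1,3,4}:6  {1,3,6}:6  {1,4,6}:6  {1,5,6}:3  {2,3,4}:3  {2,3,6}:3  {3,4,6}:6  {3,5,6}:3  {4,5,6}:3
  |U|=4: {0,1,5,6}:4  {0,3,5,6}:4  {0,4,5,6}:4  {1,2,3,4}:12  {1,2,3,6}:12  {1,3,4,6}:24  {1,3,5,6}:12  {1,4,5,6}:12  {2,3,4,6}:12  {2,3,5,6}:6  {3,4,5,6}:12
  |U|=5: {0,1,3,5,6}:20  {0,1,4,5,6}:20  {0,2,3,5,6}:10  {0,3,4,5,6}:20  {1,2,3,4,6}:60  {1,2,3,5,6}:30  {1,3,4,5,6}:60  {2,3,4,5,6}:30
  start at 0(c): 180
  start at 1(e): 60
  start at 2(d): 120
  start at 4(f): 60
sum over floor = 420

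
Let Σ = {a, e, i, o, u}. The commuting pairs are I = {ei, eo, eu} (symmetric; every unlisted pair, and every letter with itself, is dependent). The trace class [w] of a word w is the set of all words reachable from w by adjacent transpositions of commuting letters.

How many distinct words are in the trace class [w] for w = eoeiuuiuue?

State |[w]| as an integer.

#0=e has no predecessor
#1=o has no predecessor
#2=e depends on [0:e]
#3=i depends on [1:o]
#4=u depends on [3:i]
#5=u depends on [4:u]
#6=i depends on [5:u]
#7=u depends on [6:i]
#8=u depends on [7:u]
#9=e depends on [2:e]
sources: [0:e, 1:o]
N(rest) = Σ N(rest − s) over sources s of rest; N(one piece) = 1:
  size 1 → [8]=1  [9]=1
  size 2 → [2,9]=1  [7,8]=1  [8,9]=2
  size 3 → [0,2,9]=1  [2,8,9]=3  [6,7,8]=1  [7,8,9]=3
  size 4 → [0,2,8,9]=4  [2,7,8,9]=6  [5,6,7,8]=1  [6,7,8,9]=4
  size 5 → [0,2,7,8,9]=10  [2,6,7,8,9]=10  [4,5,6,7,8]=1  [5,6,7,8,9]=5
  size 6 → [0,2,6,7,8,9]=20  [2,5,6,7,8,9]=15  [3,4,5,6,7,8]=1  [4,5,6,7,8,9]=6
  size 7 → [0,2,5,6,7,8,9]=35  [1,3,4,5,6,7,8]=1  [2,4,5,6,7,8,9]=21  [3,4,5,6,7,8,9]=7
  size 8 → [0,2,4,5,6,7,8,9]=56  [1,3,4,5,6,7,8,9]=8  [2,3,4,5,6,7,8,9]=28
  first=0(e) contributes 36
  first=1(o) contributes 84
|[w]| = 120

120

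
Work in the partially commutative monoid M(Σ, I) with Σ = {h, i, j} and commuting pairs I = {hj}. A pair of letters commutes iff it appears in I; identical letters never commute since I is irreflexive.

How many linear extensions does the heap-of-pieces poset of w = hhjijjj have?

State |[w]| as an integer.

3

#0=h has no predecessor
#1=h depends on [0:h]
#2=j has no predecessor
#3=i depends on [1:h, 2:j]
#4=j depends on [3:i]
#5=j depends on [4:j]
#6=j depends on [5:j]
sources: [0:h, 2:j]
N(rest) = Σ N(rest − s) over sources s of rest; N(one piece) = 1:
  size 1 → [6]=1
  size 2 → [5,6]=1
  size 3 → [4,5,6]=1
  size 4 → [3,4,5,6]=1
  size 5 → [1,3,4,5,6]=1  [2,3,4,5,6]=1
  first=0(h) contributes 2
  first=2(j) contributes 1
|[w]| = 3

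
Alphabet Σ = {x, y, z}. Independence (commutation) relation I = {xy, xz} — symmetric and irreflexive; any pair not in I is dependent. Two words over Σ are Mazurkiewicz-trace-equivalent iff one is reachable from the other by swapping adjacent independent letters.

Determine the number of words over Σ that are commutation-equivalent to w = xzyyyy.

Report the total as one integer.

0(x) covers ∅
1(z) covers ∅
2(y) covers 1:z
3(y) covers 2:y
4(y) covers 3:y
5(y) covers 4:y
floor of heap: 0:x, 1:z
completions by unplaced set U, small U first (add the entries for U minus each lowest piece of U):
  |U|=1: {0}:1  {5}:1
  |U|=2: {0,5}:2  {4,5}:1
  |U|=3: {0,4,5}:3  {3,4,5}:1
  |U|=4: {0,3,4,5}:4  {2,3,4,5}:1
  start at 0(x): 1
  start at 1(z): 5
sum over floor = 6

6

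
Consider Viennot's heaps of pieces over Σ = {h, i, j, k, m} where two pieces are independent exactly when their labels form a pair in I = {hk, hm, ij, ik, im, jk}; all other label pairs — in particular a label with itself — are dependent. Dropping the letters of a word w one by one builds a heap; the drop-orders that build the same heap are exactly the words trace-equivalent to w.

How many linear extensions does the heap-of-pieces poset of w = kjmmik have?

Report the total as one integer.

0(k) covers ∅
1(j) covers ∅
2(m) covers 0:k, 1:j
3(m) covers 2:m
4(i) covers ∅
5(k) covers 3:m
floor of heap: 0:k, 1:j, 4:i
completions by unplaced set U, small U first (add the entries for U minus each lowest piece of U):
  |U|=1: {4}:1  {5}:1
  |U|=2: {3,5}:1  {4,5}:2
  |U|=3: {2,3,5}:1  {3,4,5}:3
  |U|=4: {0,2,3,5}:1  {1,2,3,5}:1  {2,3,4,5}:4
  start at 0(k): 5
  start at 1(j): 5
  start at 4(i): 2
sum over floor = 12

12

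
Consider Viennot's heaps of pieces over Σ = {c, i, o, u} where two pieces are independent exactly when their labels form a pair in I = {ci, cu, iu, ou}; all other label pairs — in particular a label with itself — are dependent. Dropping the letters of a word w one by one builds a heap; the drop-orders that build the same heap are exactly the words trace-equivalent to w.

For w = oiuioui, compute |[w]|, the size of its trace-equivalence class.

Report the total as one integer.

drop 0:o onto floor
drop 1:i onto {0:o}
drop 2:u onto floor
drop 3:i onto {1:i}
drop 4:o onto {3:i}
drop 5:u onto {2:u}
drop 6:i onto {4:o}
ground layer = {0:o, 2:u}
drop-orders for the pieces not yet dropped (sum over which currently-grounded one goes next):
  1 to go: {5} 1  {6} 1
  2 to go: {2,5} 1  {4,6} 1  {5,6} 2
  3 to go: {2,5,6} 3  {3,4,6} 1  {4,5,6} 3
  4 to go: {1,3,4,6} 1  {2,4,5,6} 6  {3,4,5,6} 4
  5 to go: {0,1,3,4,6} 1  {1,3,4,5,6} 5  {2,3,4,5,6} 10
  if 0:o drops first: 15 orders
  if 2:u drops first: 6 orders
heap linearizations: 21

21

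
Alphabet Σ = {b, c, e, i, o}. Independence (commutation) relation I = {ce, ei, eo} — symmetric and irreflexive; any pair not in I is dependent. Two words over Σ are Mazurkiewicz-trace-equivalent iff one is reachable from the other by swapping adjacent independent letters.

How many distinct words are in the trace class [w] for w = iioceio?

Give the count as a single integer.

7

#0=i has no predecessor
#1=i depends on [0:i]
#2=o depends on [1:i]
#3=c depends on [2:o]
#4=e has no predecessor
#5=i depends on [3:c]
#6=o depends on [5:i]
sources: [0:i, 4:e]
N(rest) = Σ N(rest − s) over sources s of rest; N(one piece) = 1:
  size 1 → [4]=1  [6]=1
  size 2 → [4,6]=2  [5,6]=1
  size 3 → [3,5,6]=1  [4,5,6]=3
  size 4 → [2,3,5,6]=1  [3,4,5,6]=4
  size 5 → [1,2,3,5,6]=1  [2,3,4,5,6]=5
  first=0(i) contributes 6
  first=4(e) contributes 1
|[w]| = 7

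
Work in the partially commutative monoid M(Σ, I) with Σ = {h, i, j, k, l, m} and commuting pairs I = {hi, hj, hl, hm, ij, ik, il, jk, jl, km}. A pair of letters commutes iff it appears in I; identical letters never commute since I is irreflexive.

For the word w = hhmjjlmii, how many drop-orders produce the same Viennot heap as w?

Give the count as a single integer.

108

piece 0:h — minimal
piece 1:h rests on {0:h}
piece 2:m — minimal
piece 3:j rests on {2:m}
piece 4:j rests on {3:j}
piece 5:l rests on {2:m}
piece 6:m rests on {4:j, 5:l}
piece 7:i rests on {6:m}
piece 8:i rests on {7:i}
minimal pieces: {0:h, 2:m}
ways to finish when only these pieces remain (= sum over removing one remaining piece with nothing left below it):
  1 left: {1}→1  {8}→1
  2 left: {0,1}→1  {1,8}→2  {7,8}→1
  3 left: {0,1,8}→3  {1,7,8}→3  {6,7,8}→1
  4 left: {0,1,7,8}→6  {1,6,7,8}→4  {4,6,7,8}→1  {5,6,7,8}→1
  5 left: {0,1,6,7,8}→10  {1,4,6,7,8}→5  {1,5,6,7,8}→5  {3,4,6,7,8}→1  {4,5,6,7,8}→2
  6 left: {0,1,4,6,7,8}→15  {0,1,5,6,7,8}→15  {1,3,4,6,7,8}→6  {1,4,5,6,7,8}→12  {3,4,5,6,7,8}→3
  7 left: {0,1,3,4,6,7,8}→21  {0,1,4,5,6,7,8}→42  {1,3,4,5,6,7,8}→21  {2,3,4,5,6,7,8}→3
  placing 0:h first → 24 extensions
  placing 2:m first → 84 extensions
total linear extensions = 108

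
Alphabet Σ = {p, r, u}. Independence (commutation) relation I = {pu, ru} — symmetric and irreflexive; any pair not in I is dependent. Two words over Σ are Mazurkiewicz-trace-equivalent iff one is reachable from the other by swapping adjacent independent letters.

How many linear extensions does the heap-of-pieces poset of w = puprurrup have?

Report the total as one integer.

#0=p has no predecessor
#1=u has no predecessor
#2=p depends on [0:p]
#3=r depends on [2:p]
#4=u depends on [1:u]
#5=r depends on [3:r]
#6=r depends on [5:r]
#7=u depends on [4:u]
#8=p depends on [6:r]
sources: [0:p, 1:u]
N(rest) = Σ N(rest − s) over sources s of rest; N(one piece) = 1:
  size 1 → [7]=1  [8]=1
  size 2 → [4,7]=1  [6,8]=1  [7,8]=2
  size 3 → [1,4,7]=1  [4,7,8]=3  [5,6,8]=1  [6,7,8]=3
  size 4 → [1,4,7,8]=4  [3,5,6,8]=1  [4,6,7,8]=6  [5,6,7,8]=4
  size 5 → [1,4,6,7,8]=10  [2,3,5,6,8]=1  [3,5,6,7,8]=5  [4,5,6,7,8]=10
  size 6 → [0,2,3,5,6,8]=1  [1,4,5,6,7,8]=20  [2,3,5,6,7,8]=6  [3,4,5,6,7,8]=15
  size 7 → [0,2,3,5,6,7,8]=7  [1,3,4,5,6,7,8]=35  [2,3,4,5,6,7,8]=21
  first=0(p) contributes 56
  first=1(u) contributes 28
|[w]| = 84

84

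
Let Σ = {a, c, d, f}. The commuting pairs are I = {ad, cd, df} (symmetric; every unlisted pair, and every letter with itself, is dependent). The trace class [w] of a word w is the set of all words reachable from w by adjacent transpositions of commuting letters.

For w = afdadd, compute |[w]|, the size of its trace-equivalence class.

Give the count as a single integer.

20

#0=a has no predecessor
#1=f depends on [0:a]
#2=d has no predecessor
#3=a depends on [1:f]
#4=d depends on [2:d]
#5=d depends on [4:d]
sources: [0:a, 2:d]
N(rest) = Σ N(rest − s) over sources s of rest; N(one piece) = 1:
  size 1 → [3]=1  [5]=1
  size 2 → [1,3]=1  [3,5]=2  [4,5]=1
  size 3 → [0,1,3]=1  [1,3,5]=3  [2,4,5]=1  [3,4,5]=3
  size 4 → [0,1,3,5]=4  [1,3,4,5]=6  [2,3,4,5]=4
  first=0(a) contributes 10
  first=2(d) contributes 10
|[w]| = 20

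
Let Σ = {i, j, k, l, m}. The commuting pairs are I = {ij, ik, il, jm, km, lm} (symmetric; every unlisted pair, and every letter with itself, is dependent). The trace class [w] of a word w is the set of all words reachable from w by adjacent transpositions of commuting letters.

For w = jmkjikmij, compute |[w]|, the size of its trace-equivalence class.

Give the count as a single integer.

126

#0=j has no predecessor
#1=m has no predecessor
#2=k depends on [0:j]
#3=j depends on [2:k]
#4=i depends on [1:m]
#5=k depends on [3:j]
#6=m depends on [4:i]
#7=i depends on [6:m]
#8=j depends on [5:k]
sources: [0:j, 1:m]
N(rest) = Σ N(rest − s) over sources s of rest; N(one piece) = 1:
  size 1 → [7]=1  [8]=1
  size 2 → [5,8]=1  [6,7]=1  [7,8]=2
  size 3 → [3,5,8]=1  [4,6,7]=1  [5,7,8]=3  [6,7,8]=3
  size 4 → [1,4,6,7]=1  [2,3,5,8]=1  [3,5,7,8]=4  [4,6,7,8]=4  [5,6,7,8]=6
  size 5 → [0,2,3,5,8]=1  [1,4,6,7,8]=5  [2,3,5,7,8]=5  [3,5,6,7,8]=10  [4,5,6,7,8]=10
  size 6 → [0,2,3,5,7,8]=6  [1,4,5,6,7,8]=15  [2,3,5,6,7,8]=15  [3,4,5,6,7,8]=20
  size 7 → [0,2,3,5,6,7,8]=21  [1,3,4,5,6,7,8]=35  [2,3,4,5,6,7,8]=35
  first=0(j) contributes 70
  first=1(m) contributes 56
|[w]| = 126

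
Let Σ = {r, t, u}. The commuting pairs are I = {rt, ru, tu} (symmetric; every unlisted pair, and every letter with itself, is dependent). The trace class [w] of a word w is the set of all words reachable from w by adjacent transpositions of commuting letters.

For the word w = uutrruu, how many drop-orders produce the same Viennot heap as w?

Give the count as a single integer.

105

0(u) covers ∅
1(u) covers 0:u
2(t) covers ∅
3(r) covers ∅
4(r) covers 3:r
5(u) covers 1:u
6(u) covers 5:u
floor of heap: 0:u, 2:t, 3:r
completions by unplaced set U, small U first (add the entries for U minus each lowest piece of U):
  |U|=1: {2}:1  {4}:1  {6}:1
  |U|=2: {2,4}:2  {2,6}:2  {3,4}:1  {4,6}:2  {5,6}:1
  |U|=3: {1,5,6}:1  {2,3,4}:3  {2,4,6}:6  {2,5,6}:3  {3,4,6}:3  {4,5,6}:3
  |U|=4: {0,1,5,6}:1  {1,2,5,6}:4  {1,4,5,6}:4  {2,3,4,6}:12  {2,4,5,6}:12  {3,4,5,6}:6
  |U|=5: {0,1,2,5,6}:5  {0,1,4,5,6}:5  {1,2,4,5,6}:20  {1,3,4,5,6}:10  {2,3,4,5,6}:30
  start at 0(u): 60
  start at 2(t): 15
  start at 3(r): 30
sum over floor = 105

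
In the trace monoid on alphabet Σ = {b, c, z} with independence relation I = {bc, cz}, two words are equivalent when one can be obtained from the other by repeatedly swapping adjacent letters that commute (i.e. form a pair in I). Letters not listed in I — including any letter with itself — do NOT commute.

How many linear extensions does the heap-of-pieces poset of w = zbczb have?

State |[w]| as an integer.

#0=z has no predecessor
#1=b depends on [0:z]
#2=c has no predecessor
#3=z depends on [1:b]
#4=b depends on [3:z]
sources: [0:z, 2:c]
N(rest) = Σ N(rest − s) over sources s of rest; N(one piece) = 1:
  size 1 → [2]=1  [4]=1
  size 2 → [2,4]=2  [3,4]=1
  size 3 → [1,3,4]=1  [2,3,4]=3
  first=0(z) contributes 4
  first=2(c) contributes 1
|[w]| = 5

5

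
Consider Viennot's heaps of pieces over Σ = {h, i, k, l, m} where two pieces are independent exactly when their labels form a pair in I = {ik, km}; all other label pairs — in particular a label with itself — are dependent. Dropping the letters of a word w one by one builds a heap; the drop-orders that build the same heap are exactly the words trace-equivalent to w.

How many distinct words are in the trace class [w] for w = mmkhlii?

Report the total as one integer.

piece 0:m — minimal
piece 1:m rests on {0:m}
piece 2:k — minimal
piece 3:h rests on {1:m, 2:k}
piece 4:l rests on {3:h}
piece 5:i rests on {4:l}
piece 6:i rests on {5:i}
minimal pieces: {0:m, 2:k}
ways to finish when only these pieces remain (= sum over removing one remaining piece with nothing left below it):
  1 left: {6}→1
  2 left: {5,6}→1
  3 left: {4,5,6}→1
  4 left: {3,4,5,6}→1
  5 left: {1,3,4,5,6}→1  {2,3,4,5,6}→1
  placing 0:m first → 2 extensions
  placing 2:k first → 1 extensions
total linear extensions = 3

3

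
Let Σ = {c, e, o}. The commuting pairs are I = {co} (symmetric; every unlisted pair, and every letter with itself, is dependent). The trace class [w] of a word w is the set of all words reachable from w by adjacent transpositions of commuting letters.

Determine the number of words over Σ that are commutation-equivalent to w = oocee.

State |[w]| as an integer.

drop 0:o onto floor
drop 1:o onto {0:o}
drop 2:c onto floor
drop 3:e onto {1:o, 2:c}
drop 4:e onto {3:e}
ground layer = {0:o, 2:c}
drop-orders for the pieces not yet dropped (sum over which currently-grounded one goes next):
  1 to go: {4} 1
  2 to go: {3,4} 1
  3 to go: {1,3,4} 1  {2,3,4} 1
  if 0:o drops first: 2 orders
  if 2:c drops first: 1 orders
heap linearizations: 3

3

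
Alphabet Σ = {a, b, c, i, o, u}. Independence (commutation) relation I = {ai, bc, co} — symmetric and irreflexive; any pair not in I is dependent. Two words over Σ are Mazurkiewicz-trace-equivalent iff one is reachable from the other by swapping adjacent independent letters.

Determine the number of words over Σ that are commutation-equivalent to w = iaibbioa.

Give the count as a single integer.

drop 0:i onto floor
drop 1:a onto floor
drop 2:i onto {0:i}
drop 3:b onto {1:a, 2:i}
drop 4:b onto {3:b}
drop 5:i onto {4:b}
drop 6:o onto {5:i}
drop 7:a onto {6:o}
ground layer = {0:i, 1:a}
drop-orders for the pieces not yet dropped (sum over which currently-grounded one goes next):
  1 to go: {7} 1
  2 to go: {6,7} 1
  3 to go: {5,6,7} 1
  4 to go: {4,5,6,7} 1
  5 to go: {3,4,5,6,7} 1
  6 to go: {1,3,4,5,6,7} 1  {2,3,4,5,6,7} 1
  if 0:i drops first: 2 orders
  if 1:a drops first: 1 orders
heap linearizations: 3

3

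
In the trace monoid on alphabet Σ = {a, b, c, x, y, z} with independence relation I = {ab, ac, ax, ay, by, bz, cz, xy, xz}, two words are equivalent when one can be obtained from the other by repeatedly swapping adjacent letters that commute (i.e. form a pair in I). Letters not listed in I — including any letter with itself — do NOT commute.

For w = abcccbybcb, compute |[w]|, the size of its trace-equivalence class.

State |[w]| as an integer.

0(a) covers ∅
1(b) covers ∅
2(c) covers 1:b
3(c) covers 2:c
4(c) covers 3:c
5(b) covers 4:c
6(y) covers 4:c
7(b) covers 5:b
8(c) covers 6:y, 7:b
9(b) covers 8:c
floor of heap: 0:a, 1:b
completions by unplaced set U, small U first (add the entries for U minus each lowest piece of U):
  |U|=1: {0}:1  {9}:1
  |U|=2: {0,9}:2  {8,9}:1
  |U|=3: {0,8,9}:3  {6,8,9}:1  {7,8,9}:1
  |U|=4: {0,6,8,9}:4  {0,7,8,9}:4  {5,7,8,9}:1  {6,7,8,9}:2
  |U|=5: {0,5,7,8,9}:5  {0,6,7,8,9}:10  {5,6,7,8,9}:3
  |U|=6: {0,5,6,7,8,9}:18  {4,5,6,7,8,9}:3
  |U|=7: {0,4,5,6,7,8,9}:21  {3,4,5,6,7,8,9}:3
  |U|=8: {0,3,4,5,6,7,8,9}:24  {2,3,4,5,6,7,8,9}:3
  start at 0(a): 3
  start at 1(b): 27
sum over floor = 30

30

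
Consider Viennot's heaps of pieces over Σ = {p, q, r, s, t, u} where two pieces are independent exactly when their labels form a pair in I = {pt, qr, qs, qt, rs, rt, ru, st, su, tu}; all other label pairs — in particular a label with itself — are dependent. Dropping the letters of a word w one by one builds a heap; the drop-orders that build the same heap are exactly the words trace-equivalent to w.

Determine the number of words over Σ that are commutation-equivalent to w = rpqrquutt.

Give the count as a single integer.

piece 0:r — minimal
piece 1:p rests on {0:r}
piece 2:q rests on {1:p}
piece 3:r rests on {1:p}
piece 4:q rests on {2:q}
piece 5:u rests on {4:q}
piece 6:u rests on {5:u}
piece 7:t — minimal
piece 8:t rests on {7:t}
minimal pieces: {0:r, 7:t}
ways to finish when only these pieces remain (= sum over removing one remaining piece with nothing left below it):
  1 left: {3}→1  {6}→1  {8}→1
  2 left: {3,6}→2  {3,8}→2  {5,6}→1  {6,8}→2  {7,8}→1
  3 left: {3,5,6}→3  {3,6,8}→6  {3,7,8}→3  {4,5,6}→1  {5,6,8}→3  {6,7,8}→3
  4 left: {2,4,5,6}→1  {3,4,5,6}→4  {3,5,6,8}→12  {3,6,7,8}→12  {4,5,6,8}→4  {5,6,7,8}→6
  5 left: {2,3,4,5,6}→5  {2,4,5,6,8}→5  {3,4,5,6,8}→20  {3,5,6,7,8}→30  {4,5,6,7,8}→10
  6 left: {1,2,3,4,5,6}→5  {2,3,4,5,6,8}→30  {2,4,5,6,7,8}→15  {3,4,5,6,7,8}→60
  7 left: {0,1,2,3,4,5,6}→5  {1,2,3,4,5,6,8}→35  {2,3,4,5,6,7,8}→105
  placing 0:r first → 140 extensions
  placing 7:t first → 40 extensions
total linear extensions = 180

180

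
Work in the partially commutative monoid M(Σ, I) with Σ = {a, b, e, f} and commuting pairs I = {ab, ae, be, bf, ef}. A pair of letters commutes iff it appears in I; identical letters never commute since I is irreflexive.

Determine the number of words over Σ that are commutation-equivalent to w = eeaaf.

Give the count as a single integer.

10

piece 0:e — minimal
piece 1:e rests on {0:e}
piece 2:a — minimal
piece 3:a rests on {2:a}
piece 4:f rests on {3:a}
minimal pieces: {0:e, 2:a}
ways to finish when only these pieces remain (= sum over removing one remaining piece with nothing left below it):
  1 left: {1}→1  {4}→1
  2 left: {0,1}→1  {1,4}→2  {3,4}→1
  3 left: {0,1,4}→3  {1,3,4}→3  {2,3,4}→1
  placing 0:e first → 4 extensions
  placing 2:a first → 6 extensions
total linear extensions = 10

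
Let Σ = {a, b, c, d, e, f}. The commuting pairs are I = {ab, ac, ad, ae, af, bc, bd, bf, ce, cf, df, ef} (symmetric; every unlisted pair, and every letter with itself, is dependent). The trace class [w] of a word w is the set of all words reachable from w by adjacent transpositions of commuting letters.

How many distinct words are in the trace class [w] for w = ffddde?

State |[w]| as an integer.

15

0(f) covers ∅
1(f) covers 0:f
2(d) covers ∅
3(d) covers 2:d
4(d) covers 3:d
5(e) covers 4:d
floor of heap: 0:f, 2:d
completions by unplaced set U, small U first (add the entries for U minus each lowest piece of U):
  |U|=1: {1}:1  {5}:1
  |U|=2: {0,1}:1  {1,5}:2  {4,5}:1
  |U|=3: {0,1,5}:3  {1,4,5}:3  {3,4,5}:1
  |U|=4: {0,1,4,5}:6  {1,3,4,5}:4  {2,3,4,5}:1
  start at 0(f): 5
  start at 2(d): 10
sum over floor = 15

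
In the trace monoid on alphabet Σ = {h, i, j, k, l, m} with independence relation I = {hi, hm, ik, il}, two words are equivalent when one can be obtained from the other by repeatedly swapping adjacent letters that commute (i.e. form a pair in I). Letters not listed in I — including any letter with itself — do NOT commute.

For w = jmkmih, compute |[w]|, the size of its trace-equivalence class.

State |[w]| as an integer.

piece 0:j — minimal
piece 1:m rests on {0:j}
piece 2:k rests on {1:m}
piece 3:m rests on {2:k}
piece 4:i rests on {3:m}
piece 5:h rests on {2:k}
minimal pieces: {0:j}
ways to finish when only these pieces remain (= sum over removing one remaining piece with nothing left below it):
  1 left: {4}→1  {5}→1
  2 left: {3,4}→1  {4,5}→2
  3 left: {3,4,5}→3
  4 left: {2,3,4,5}→3
  placing 0:j first → 3 extensions

3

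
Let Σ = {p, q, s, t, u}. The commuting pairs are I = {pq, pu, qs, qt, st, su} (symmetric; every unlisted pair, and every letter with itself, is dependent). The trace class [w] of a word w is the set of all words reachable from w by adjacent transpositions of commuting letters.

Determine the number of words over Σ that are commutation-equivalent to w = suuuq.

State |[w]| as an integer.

5

piece 0:s — minimal
piece 1:u — minimal
piece 2:u rests on {1:u}
piece 3:u rests on {2:u}
piece 4:q rests on {3:u}
minimal pieces: {0:s, 1:u}
ways to finish when only these pieces remain (= sum over removing one remaining piece with nothing left below it):
  1 left: {0}→1  {4}→1
  2 left: {0,4}→2  {3,4}→1
  3 left: {0,3,4}→3  {2,3,4}→1
  placing 0:s first → 1 extensions
  placing 1:u first → 4 extensions
total linear extensions = 5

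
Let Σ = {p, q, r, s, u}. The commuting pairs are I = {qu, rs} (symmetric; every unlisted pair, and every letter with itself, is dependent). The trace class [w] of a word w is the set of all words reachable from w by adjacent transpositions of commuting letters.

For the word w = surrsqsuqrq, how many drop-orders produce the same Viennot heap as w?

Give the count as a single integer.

6

drop 0:s onto floor
drop 1:u onto {0:s}
drop 2:r onto {1:u}
drop 3:r onto {2:r}
drop 4:s onto {1:u}
drop 5:q onto {3:r, 4:s}
drop 6:s onto {5:q}
drop 7:u onto {6:s}
drop 8:q onto {6:s}
drop 9:r onto {7:u, 8:q}
drop 10:q onto {9:r}
ground layer = {0:s}
drop-orders for the pieces not yet dropped (sum over which currently-grounded one goes next):
  1 to go: {10} 1
  2 to go: {9,10} 1
  3 to go: {7,9,10} 1  {8,9,10} 1
  4 to go: {7,8,9,10} 2
  5 to go: {6,7,8,9,10} 2
  6 to go: {5,6,7,8,9,10} 2
  7 to go: {3,5,6,7,8,9,10} 2  {4,5,6,7,8,9,10} 2
  8 to go: {2,3,5,6,7,8,9,10} 2  {3,4,5,6,7,8,9,10} 4
  9 to go: {2,3,4,5,6,7,8,9,10} 6
  if 0:s drops first: 6 orders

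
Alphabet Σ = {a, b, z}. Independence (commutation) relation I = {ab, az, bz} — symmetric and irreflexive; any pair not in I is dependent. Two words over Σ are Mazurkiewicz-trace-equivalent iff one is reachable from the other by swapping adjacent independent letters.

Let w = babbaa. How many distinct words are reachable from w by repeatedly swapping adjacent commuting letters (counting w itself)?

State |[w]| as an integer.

0(b) covers ∅
1(a) covers ∅
2(b) covers 0:b
3(b) covers 2:b
4(a) covers 1:a
5(a) covers 4:a
floor of heap: 0:b, 1:a
completions by unplaced set U, small U first (add the entries for U minus each lowest piece of U):
  |U|=1: {3}:1  {5}:1
  |U|=2: {2,3}:1  {3,5}:2  {4,5}:1
  |U|=3: {0,2,3}:1  {1,4,5}:1  {2,3,5}:3  {3,4,5}:3
  |U|=4: {0,2,3,5}:4  {1,3,4,5}:4  {2,3,4,5}:6
  start at 0(b): 10
  start at 1(a): 10
sum over floor = 20

20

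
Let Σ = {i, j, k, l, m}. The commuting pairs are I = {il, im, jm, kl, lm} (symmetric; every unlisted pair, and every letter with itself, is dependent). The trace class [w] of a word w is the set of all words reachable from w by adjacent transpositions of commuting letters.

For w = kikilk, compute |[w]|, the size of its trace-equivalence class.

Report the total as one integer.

piece 0:k — minimal
piece 1:i rests on {0:k}
piece 2:k rests on {1:i}
piece 3:i rests on {2:k}
piece 4:l — minimal
piece 5:k rests on {3:i}
minimal pieces: {0:k, 4:l}
ways to finish when only these pieces remain (= sum over removing one remaining piece with nothing left below it):
  1 left: {4}→1  {5}→1
  2 left: {3,5}→1  {4,5}→2
  3 left: {2,3,5}→1  {3,4,5}→3
  4 left: {1,2,3,5}→1  {2,3,4,5}→4
  placing 0:k first → 5 extensions
  placing 4:l first → 1 extensions
total linear extensions = 6

6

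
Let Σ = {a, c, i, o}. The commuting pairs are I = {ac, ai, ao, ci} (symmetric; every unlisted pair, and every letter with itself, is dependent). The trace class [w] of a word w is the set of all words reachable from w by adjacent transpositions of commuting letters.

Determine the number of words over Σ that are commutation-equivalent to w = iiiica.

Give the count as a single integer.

piece 0:i — minimal
piece 1:i rests on {0:i}
piece 2:i rests on {1:i}
piece 3:i rests on {2:i}
piece 4:c — minimal
piece 5:a — minimal
minimal pieces: {0:i, 4:c, 5:a}
ways to finish when only these pieces remain (= sum over removing one remaining piece with nothing left below it):
  1 left: {3}→1  {4}→1  {5}→1
  2 left: {2,3}→1  {3,4}→2  {3,5}→2  {4,5}→2
  3 left: {1,2,3}→1  {2,3,4}→3  {2,3,5}→3  {3,4,5}→6
  4 left: {0,1,2,3}→1  {1,2,3,4}→4  {1,2,3,5}→4  {2,3,4,5}→12
  placing 0:i first → 20 extensions
  placing 4:c first → 5 extensions
  placing 5:a first → 5 extensions
total linear extensions = 30

30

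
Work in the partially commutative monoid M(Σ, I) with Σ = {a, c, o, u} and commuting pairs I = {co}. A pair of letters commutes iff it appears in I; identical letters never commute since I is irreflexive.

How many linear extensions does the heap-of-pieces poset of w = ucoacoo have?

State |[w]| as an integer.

#0=u has no predecessor
#1=c depends on [0:u]
#2=o depends on [0:u]
#3=a depends on [1:c, 2:o]
#4=c depends on [3:a]
#5=o depends on [3:a]
#6=o depends on [5:o]
sources: [0:u]
N(rest) = Σ N(rest − s) over sources s of rest; N(one piece) = 1:
  size 1 → [4]=1  [6]=1
  size 2 → [4,6]=2  [5,6]=1
  size 3 → [4,5,6]=3
  size 4 → [3,4,5,6]=3
  size 5 → [1,3,4,5,6]=3  [2,3,4,5,6]=3
  first=0(u) contributes 6

6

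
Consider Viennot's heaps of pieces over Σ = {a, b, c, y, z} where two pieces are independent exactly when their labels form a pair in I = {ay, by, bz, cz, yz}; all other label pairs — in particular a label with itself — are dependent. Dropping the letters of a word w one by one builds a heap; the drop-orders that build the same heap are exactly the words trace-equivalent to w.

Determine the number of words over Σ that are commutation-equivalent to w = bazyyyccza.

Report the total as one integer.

105

#0=b has no predecessor
#1=a depends on [0:b]
#2=z depends on [1:a]
#3=y has no predecessor
#4=y depends on [3:y]
#5=y depends on [4:y]
#6=c depends on [1:a, 5:y]
#7=c depends on [6:c]
#8=z depends on [2:z]
#9=a depends on [7:c, 8:z]
sources: [0:b, 3:y]
N(rest) = Σ N(rest − s) over sources s of rest; N(one piece) = 1:
  size 1 → [9]=1
  size 2 → [7,9]=1  [8,9]=1
  size 3 → [2,8,9]=1  [6,7,9]=1  [7,8,9]=2
  size 4 → [2,7,8,9]=3  [5,6,7,9]=1  [6,7,8,9]=3
  size 5 → [2,6,7,8,9]=6  [4,5,6,7,9]=1  [5,6,7,8,9]=4
  size 6 → [1,2,6,7,8,9]=6  [2,5,6,7,8,9]=10  [3,4,5,6,7,9]=1  [4,5,6,7,8,9]=5
  size 7 → [0,1,2,6,7,8,9]=6  [1,2,5,6,7,8,9]=16  [2,4,5,6,7,8,9]=15  [3,4,5,6,7,8,9]=6
  size 8 → [0,1,2,5,6,7,8,9]=22  [1,2,4,5,6,7,8,9]=31  [2,3,4,5,6,7,8,9]=21
  first=0(b) contributes 52
  first=3(y) contributes 53
|[w]| = 105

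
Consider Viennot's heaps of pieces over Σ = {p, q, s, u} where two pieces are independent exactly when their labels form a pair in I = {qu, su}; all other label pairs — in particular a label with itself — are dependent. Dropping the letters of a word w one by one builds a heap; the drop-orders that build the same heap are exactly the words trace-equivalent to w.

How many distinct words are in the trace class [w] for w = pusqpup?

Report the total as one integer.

0(p) covers ∅
1(u) covers 0:p
2(s) covers 0:p
3(q) covers 2:s
4(p) covers 1:u, 3:q
5(u) covers 4:p
6(p) covers 5:u
floor of heap: 0:p
completions by unplaced set U, small U first (add the entries for U minus each lowest piece of U):
  |U|=1: {6}:1
  |U|=2: {5,6}:1
  |U|=3: {4,5,6}:1
  |U|=4: {1,4,5,6}:1  {3,4,5,6}:1
  |U|=5: {1,3,4,5,6}:2  {2,3,4,5,6}:1
  start at 0(p): 3

3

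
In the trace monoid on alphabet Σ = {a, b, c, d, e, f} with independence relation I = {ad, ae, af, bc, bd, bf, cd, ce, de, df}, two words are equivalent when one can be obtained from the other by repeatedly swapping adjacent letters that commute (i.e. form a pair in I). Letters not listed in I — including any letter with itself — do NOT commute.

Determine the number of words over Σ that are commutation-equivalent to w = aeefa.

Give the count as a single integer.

10

drop 0:a onto floor
drop 1:e onto floor
drop 2:e onto {1:e}
drop 3:f onto {2:e}
drop 4:a onto {0:a}
ground layer = {0:a, 1:e}
drop-orders for the pieces not yet dropped (sum over which currently-grounded one goes next):
  1 to go: {3} 1  {4} 1
  2 to go: {0,4} 1  {2,3} 1  {3,4} 2
  3 to go: {0,3,4} 3  {1,2,3} 1  {2,3,4} 3
  if 0:a drops first: 4 orders
  if 1:e drops first: 6 orders
heap linearizations: 10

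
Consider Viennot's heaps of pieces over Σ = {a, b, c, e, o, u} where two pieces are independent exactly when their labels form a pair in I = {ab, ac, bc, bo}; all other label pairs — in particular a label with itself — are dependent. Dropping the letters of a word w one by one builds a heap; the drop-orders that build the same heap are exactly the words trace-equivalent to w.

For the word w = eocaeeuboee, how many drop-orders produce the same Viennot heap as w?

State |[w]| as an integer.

piece 0:e — minimal
piece 1:o rests on {0:e}
piece 2:c rests on {1:o}
piece 3:a rests on {1:o}
piece 4:e rests on {2:c, 3:a}
piece 5:e rests on {4:e}
piece 6:u rests on {5:e}
piece 7:b rests on {6:u}
piece 8:o rests on {6:u}
piece 9:e rests on {7:b, 8:o}
piece 10:e rests on {9:e}
minimal pieces: {0:e}
ways to finish when only these pieces remain (= sum over removing one remaining piece with nothing left below it):
  1 left: {10}→1
  2 left: {9,10}→1
  3 left: {7,9,10}→1  {8,9,10}→1
  4 left: {7,8,9,10}→2
  5 left: {6,7,8,9,10}→2
  6 left: {5,6,7,8,9,10}→2
  7 left: {4,5,6,7,8,9,10}→2
  8 left: {2,4,5,6,7,8,9,10}→2  {3,4,5,6,7,8,9,10}→2
  9 left: {2,3,4,5,6,7,8,9,10}→4
  placing 0:e first → 4 extensions

4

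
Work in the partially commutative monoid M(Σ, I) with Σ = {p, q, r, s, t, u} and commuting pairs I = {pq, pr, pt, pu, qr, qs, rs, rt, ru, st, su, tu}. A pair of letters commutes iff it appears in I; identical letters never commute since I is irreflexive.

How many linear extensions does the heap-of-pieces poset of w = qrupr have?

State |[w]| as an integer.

drop 0:q onto floor
drop 1:r onto floor
drop 2:u onto {0:q}
drop 3:p onto floor
drop 4:r onto {1:r}
ground layer = {0:q, 1:r, 3:p}
drop-orders for the pieces not yet dropped (sum over which currently-grounded one goes next):
  1 to go: {2} 1  {3} 1  {4} 1
  2 to go: {0,2} 1  {1,4} 1  {2,3} 2  {2,4} 2  {3,4} 2
  3 to go: {0,2,3} 3  {0,2,4} 3  {1,2,4} 3  {1,3,4} 3  {2,3,4} 6
  if 0:q drops first: 12 orders
  if 1:r drops first: 12 orders
  if 3:p drops first: 6 orders
heap linearizations: 30

30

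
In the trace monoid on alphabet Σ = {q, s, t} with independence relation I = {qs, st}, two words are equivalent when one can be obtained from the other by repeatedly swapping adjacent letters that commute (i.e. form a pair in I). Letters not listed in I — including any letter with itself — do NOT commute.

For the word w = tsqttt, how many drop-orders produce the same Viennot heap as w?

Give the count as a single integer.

0(t) covers ∅
1(s) covers ∅
2(q) covers 0:t
3(t) covers 2:q
4(t) covers 3:t
5(t) covers 4:t
floor of heap: 0:t, 1:s
completions by unplaced set U, small U first (add the entries for U minus each lowest piece of U):
  |U|=1: {1}:1  {5}:1
  |U|=2: {1,5}:2  {4,5}:1
  |U|=3: {1,4,5}:3  {3,4,5}:1
  |U|=4: {1,3,4,5}:4  {2,3,4,5}:1
  start at 0(t): 5
  start at 1(s): 1
sum over floor = 6

6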